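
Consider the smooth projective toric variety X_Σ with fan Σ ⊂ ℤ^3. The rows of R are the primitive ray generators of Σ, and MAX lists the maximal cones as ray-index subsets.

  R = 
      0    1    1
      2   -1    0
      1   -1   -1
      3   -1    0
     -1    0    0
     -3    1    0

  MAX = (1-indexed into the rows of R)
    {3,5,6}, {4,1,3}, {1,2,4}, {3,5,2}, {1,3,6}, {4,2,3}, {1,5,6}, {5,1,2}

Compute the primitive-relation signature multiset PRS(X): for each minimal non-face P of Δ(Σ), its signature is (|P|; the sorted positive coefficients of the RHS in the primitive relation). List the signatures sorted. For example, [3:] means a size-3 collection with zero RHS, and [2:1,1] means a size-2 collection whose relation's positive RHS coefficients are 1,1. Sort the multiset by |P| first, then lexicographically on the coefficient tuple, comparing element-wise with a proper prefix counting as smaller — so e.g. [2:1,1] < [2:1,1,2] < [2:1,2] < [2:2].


Minimal non-faces — 5 found among 6 rays, 8 max cones:

  • {4,6}:  v_{4} + v_{6} = 0  →  sig = [2:]
  • {2,6}:  v_{2} + v_{6} = v_{5}  →  sig = [2:1]
  • {4,5}:  v_{4} + v_{5} = v_{2}  →  sig = [2:1]
  • {1,3,5}:  v_{1} + v_{3} + v_{5} = 0  →  sig = [3:]
  • {1,2,3}:  v_{1} + v_{2} + v_{3} = v_{4}  →  sig = [3:1]

Sorted signature multiset PRS(X):
    |P|=2: 3 collections, coeffs (), (1), (1)
    |P|=3: 2 collections, coeffs (), (1)


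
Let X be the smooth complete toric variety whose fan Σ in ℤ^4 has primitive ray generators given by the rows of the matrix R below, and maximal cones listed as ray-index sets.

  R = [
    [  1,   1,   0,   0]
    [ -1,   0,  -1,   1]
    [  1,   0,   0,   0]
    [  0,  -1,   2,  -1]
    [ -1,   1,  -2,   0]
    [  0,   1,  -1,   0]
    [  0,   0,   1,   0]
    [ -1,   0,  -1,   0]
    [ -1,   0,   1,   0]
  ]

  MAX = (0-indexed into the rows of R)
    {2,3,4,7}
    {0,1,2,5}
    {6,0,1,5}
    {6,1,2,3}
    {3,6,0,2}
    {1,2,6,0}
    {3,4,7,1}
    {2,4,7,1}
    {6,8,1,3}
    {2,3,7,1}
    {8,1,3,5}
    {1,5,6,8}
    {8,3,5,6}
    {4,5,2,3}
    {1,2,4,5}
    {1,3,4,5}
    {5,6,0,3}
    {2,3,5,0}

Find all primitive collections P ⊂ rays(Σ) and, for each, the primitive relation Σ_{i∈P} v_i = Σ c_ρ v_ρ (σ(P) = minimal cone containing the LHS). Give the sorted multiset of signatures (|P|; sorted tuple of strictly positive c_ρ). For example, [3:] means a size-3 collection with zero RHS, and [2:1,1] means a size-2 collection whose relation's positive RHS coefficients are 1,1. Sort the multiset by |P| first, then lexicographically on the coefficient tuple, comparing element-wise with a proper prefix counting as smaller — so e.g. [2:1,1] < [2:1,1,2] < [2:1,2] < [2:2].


|primitive collections| = 14. Relations:

  • {0,7}:  v_{0} + v_{7} = v_{5}  ⇒ sig = [2:1]
  • {2,8}:  v_{2} + v_{8} = v_{6}  ⇒ sig = [2:1]
  • {5,7}:  v_{5} + v_{7} = v_{4}  ⇒ sig = [2:1]
  • {6,7}:  v_{6} + v_{7} = v_{1} + v_{3} + v_{5}  ⇒ sig = [2:1,1,1]
  • {4,6}:  v_{4} + v_{6} = v_{1} + v_{3} + 2·v_{5}  ⇒ sig = [2:1,1,2]
  • {0,8}:  v_{0} + v_{8} = v_{5} + 2·v_{6}  ⇒ sig = [2:1,2]
  • {0,4}:  v_{0} + v_{4} = 2·v_{5}  ⇒ sig = [2:2]
  • {7,8}:  v_{7} + v_{8} = 2·v_{1} + 2·v_{3} + 2·v_{5}  ⇒ sig = [2:2,2,2]
  • {4,8}:  v_{4} + v_{8} = 2·v_{1} + 2·v_{3} + 3·v_{5}  ⇒ sig = [2:2,2,3]
  • {0,1,3}:  v_{0} + v_{1} + v_{3} = v_{6}  ⇒ sig = [3:1]
  • {2,5,6}:  v_{2} + v_{5} + v_{6} = v_{0}  ⇒ sig = [3:1]
  • {1,2,3,5}:  v_{1} + v_{2} + v_{3} + v_{5} = 0  ⇒ sig = [4:]
  • {1,2,3,4}:  v_{1} + v_{2} + v_{3} + v_{4} = v_{7}  ⇒ sig = [4:1]
  • {1,3,5,6}:  v_{1} + v_{3} + v_{5} + v_{6} = v_{8}  ⇒ sig = [4:1]

Hence PRS(X_Σ) =
    [2:1]
    [2:1]
    [2:1]
    [2:1,1,1]
    [2:1,1,2]
    [2:1,2]
    [2:2]
    [2:2,2,2]
    [2:2,2,3]
    [3:1]
    [3:1]
    [4:]
    [4:1]
    [4:1]


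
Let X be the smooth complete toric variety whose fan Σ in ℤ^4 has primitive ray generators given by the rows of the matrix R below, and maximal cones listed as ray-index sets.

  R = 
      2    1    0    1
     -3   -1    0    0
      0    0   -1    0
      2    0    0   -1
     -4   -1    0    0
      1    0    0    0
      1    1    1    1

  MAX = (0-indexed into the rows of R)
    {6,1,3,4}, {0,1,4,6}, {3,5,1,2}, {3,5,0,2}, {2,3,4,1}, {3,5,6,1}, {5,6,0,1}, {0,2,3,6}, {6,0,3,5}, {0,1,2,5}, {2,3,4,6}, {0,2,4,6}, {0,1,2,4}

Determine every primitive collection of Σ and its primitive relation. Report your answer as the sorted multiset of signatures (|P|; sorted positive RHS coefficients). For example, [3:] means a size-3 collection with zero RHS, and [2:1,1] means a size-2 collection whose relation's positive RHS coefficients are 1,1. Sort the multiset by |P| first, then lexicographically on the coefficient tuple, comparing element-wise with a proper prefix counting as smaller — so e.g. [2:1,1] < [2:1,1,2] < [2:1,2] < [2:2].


5 minimal non-faces of Δ(Σ) (on 7 rays):

  P = {4,5}:  v_{4} + v_{5} = v_{1}  ⟹  sig = [2:1]
  P = {0,3,4}:  v_{0} + v_{3} + v_{4} = 0  ⟹  sig = [3:]
  P = {0,1,3}:  v_{0} + v_{1} + v_{3} = v_{5}  ⟹  sig = [3:1]
  P = {2,5,6}:  v_{2} + v_{5} + v_{6} = v_{0}  ⟹  sig = [3:1]
  P = {1,2,6}:  v_{1} + v_{2} + v_{6} = v_{0} + v_{4}  ⟹  sig = [3:1,1]

Hence PRS(X_Σ) =
    [2:1]
    [3:]
    [3:1]
    [3:1]
    [3:1,1]


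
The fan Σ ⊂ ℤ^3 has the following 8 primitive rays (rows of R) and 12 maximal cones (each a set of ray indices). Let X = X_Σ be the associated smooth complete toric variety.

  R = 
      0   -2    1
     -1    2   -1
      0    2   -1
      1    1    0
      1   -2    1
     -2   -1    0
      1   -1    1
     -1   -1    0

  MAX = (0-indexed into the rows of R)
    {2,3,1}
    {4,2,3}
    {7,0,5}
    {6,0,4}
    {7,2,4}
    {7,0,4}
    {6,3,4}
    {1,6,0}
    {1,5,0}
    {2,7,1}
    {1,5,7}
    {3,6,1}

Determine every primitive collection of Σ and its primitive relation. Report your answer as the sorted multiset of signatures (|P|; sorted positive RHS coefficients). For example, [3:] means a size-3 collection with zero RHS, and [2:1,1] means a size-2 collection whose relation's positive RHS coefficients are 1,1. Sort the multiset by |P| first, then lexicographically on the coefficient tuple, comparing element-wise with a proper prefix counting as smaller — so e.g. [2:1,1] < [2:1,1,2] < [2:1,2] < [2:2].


11 collections generate NE(X_Σ); each relation:

  • {0,2}:  v_{0} + v_{2} = 0  →  sig = [2:]
  • {1,4}:  v_{1} + v_{4} = 0  →  sig = [2:]
  • {3,7}:  v_{3} + v_{7} = 0  →  sig = [2:]
  • {0,3}:  v_{0} + v_{3} = v_{6}  →  sig = [2:1]
  • {2,6}:  v_{2} + v_{6} = v_{3}  →  sig = [2:1]
  • {6,7}:  v_{6} + v_{7} = v_{0}  →  sig = [2:1]
  • {2,5}:  v_{2} + v_{5} = v_{1} + v_{7}  →  sig = [2:1,1]
  • {3,5}:  v_{3} + v_{5} = v_{0} + v_{1}  →  sig = [2:1,1]
  • {4,5}:  v_{4} + v_{5} = v_{0} + v_{7}  →  sig = [2:1,1]
  • {5,6}:  v_{5} + v_{6} = 2·v_{0} + v_{1}  →  sig = [2:1,2]
  • {0,1,7}:  v_{0} + v_{1} + v_{7} = v_{5}  →  sig = [3:1]

Sorted signature multiset PRS(X):
{ [2:] ×3,  [2:1] ×3,  [2:1,1] ×3,  [2:1,2],  [3:1] }


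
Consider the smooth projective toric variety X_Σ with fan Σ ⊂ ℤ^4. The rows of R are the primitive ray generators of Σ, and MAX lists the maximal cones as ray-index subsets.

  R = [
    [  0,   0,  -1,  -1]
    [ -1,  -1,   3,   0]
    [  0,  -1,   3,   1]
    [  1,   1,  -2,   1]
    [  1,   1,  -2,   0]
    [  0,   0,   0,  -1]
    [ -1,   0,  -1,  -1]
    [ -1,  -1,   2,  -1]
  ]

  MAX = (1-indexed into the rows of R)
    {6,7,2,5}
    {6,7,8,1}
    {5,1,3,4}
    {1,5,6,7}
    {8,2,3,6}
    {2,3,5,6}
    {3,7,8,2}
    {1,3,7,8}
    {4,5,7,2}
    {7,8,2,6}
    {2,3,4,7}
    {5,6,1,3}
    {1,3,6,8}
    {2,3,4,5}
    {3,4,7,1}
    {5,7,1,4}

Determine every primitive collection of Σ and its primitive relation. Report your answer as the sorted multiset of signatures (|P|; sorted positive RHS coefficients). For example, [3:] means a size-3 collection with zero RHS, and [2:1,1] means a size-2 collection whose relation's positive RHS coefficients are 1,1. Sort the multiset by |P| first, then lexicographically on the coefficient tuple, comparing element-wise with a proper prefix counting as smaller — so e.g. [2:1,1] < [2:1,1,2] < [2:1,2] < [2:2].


6 minimal non-faces of Δ(Σ) (on 8 rays):

  {4,8}:  v_{4} + v_{8} = 0  so sig = [2:]
  {1,2}:  v_{1} + v_{2} = v_{8}  so sig = [2:1]
  {4,6}:  v_{4} + v_{6} = v_{5}  so sig = [2:1]
  {5,8}:  v_{5} + v_{8} = v_{6}  so sig = [2:1]
  {3,5,7}:  v_{3} + v_{5} + v_{7} = 0  so sig = [3:]
  {3,6,7}:  v_{3} + v_{6} + v_{7} = v_{8}  so sig = [3:1]

Sorted signature multiset PRS(X):
    |P|=2: 4 collections, coeffs (), (1), (1), (1)
    |P|=3: 2 collections, coeffs (), (1)


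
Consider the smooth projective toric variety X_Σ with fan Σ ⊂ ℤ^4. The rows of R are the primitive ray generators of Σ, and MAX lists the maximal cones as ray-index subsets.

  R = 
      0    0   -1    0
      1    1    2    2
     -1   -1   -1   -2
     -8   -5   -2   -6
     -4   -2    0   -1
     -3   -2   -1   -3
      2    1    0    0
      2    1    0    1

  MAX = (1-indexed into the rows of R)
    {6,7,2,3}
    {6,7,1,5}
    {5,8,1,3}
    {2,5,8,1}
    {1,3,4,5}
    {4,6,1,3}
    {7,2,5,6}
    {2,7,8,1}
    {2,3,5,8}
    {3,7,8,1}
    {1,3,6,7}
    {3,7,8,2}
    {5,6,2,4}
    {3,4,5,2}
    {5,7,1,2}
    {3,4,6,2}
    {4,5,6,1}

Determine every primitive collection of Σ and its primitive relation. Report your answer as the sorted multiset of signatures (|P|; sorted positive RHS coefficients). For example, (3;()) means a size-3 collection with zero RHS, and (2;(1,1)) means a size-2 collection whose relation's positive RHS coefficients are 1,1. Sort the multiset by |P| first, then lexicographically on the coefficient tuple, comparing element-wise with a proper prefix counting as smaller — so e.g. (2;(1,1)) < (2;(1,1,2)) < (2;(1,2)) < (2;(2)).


Δ(Σ) — 8 vertices, 9 min non-faces:

  P={6,8}:  v_{6} + v_{8} = v_{3}  ⟹  sig = (2;(1))
  P={4,8}:  v_{4} + v_{8} = 2·v_{3} + v_{5}  ⟹  sig = (2;(1,2))
  P={4,7}:  v_{4} + v_{7} = 2·v_{6}  ⟹  sig = (2;(2))
  P={1,2,3}:  v_{1} + v_{2} + v_{3} = 0  ⟹  sig = (3;())
  P={5,7,8}:  v_{5} + v_{7} + v_{8} = 0  ⟹  sig = (3;())
  P={3,5,6}:  v_{3} + v_{5} + v_{6} = v_{4}  ⟹  sig = (3;(1))
  P={3,5,7}:  v_{3} + v_{5} + v_{7} = v_{6}  ⟹  sig = (3;(1))
  P={1,2,4}:  v_{1} + v_{2} + v_{4} = v_{5} + v_{6}  ⟹  sig = (3;(1,1))
  P={1,2,6}:  v_{1} + v_{2} + v_{6} = v_{5} + v_{7}  ⟹  sig = (3;(1,1))

so the primitive-relation signature multiset is
    |P|=2: 3 collections, coeffs (1), (1,2), (2)
    |P|=3: 6 collections, coeffs (), (), (1), (1), (1,1), (1,1)


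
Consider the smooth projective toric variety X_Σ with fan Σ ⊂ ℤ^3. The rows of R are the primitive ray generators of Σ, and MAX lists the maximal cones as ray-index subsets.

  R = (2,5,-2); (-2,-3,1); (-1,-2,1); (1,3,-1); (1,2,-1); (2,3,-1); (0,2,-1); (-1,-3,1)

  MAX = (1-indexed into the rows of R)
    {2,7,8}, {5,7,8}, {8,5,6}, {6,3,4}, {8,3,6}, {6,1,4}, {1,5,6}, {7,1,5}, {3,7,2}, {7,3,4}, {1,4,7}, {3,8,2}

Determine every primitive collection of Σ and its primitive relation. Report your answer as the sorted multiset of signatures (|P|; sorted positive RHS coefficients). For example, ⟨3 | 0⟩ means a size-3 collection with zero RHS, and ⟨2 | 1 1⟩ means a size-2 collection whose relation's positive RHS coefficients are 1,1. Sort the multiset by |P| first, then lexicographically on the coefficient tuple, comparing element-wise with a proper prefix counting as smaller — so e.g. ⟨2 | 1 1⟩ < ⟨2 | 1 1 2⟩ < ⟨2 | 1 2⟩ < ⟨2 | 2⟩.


The 11 primitive collections of Σ (r=8, n=3):

  {2,6}:  v_{2} + v_{6} = 0 — sig = ⟨2 | 0⟩
  {3,5}:  v_{3} + v_{5} = 0 — sig = ⟨2 | 0⟩
  {4,8}:  v_{4} + v_{8} = 0 — sig = ⟨2 | 0⟩
  {1,2}:  v_{1} + v_{2} = v_{7} — sig = ⟨2 | 1⟩
  {1,3}:  v_{1} + v_{3} = v_{4} — sig = ⟨2 | 1⟩
  {1,8}:  v_{1} + v_{8} = v_{5} — sig = ⟨2 | 1⟩
  {4,5}:  v_{4} + v_{5} = v_{1} — sig = ⟨2 | 1⟩
  {6,7}:  v_{6} + v_{7} = v_{1} — sig = ⟨2 | 1⟩
  {2,4}:  v_{2} + v_{4} = v_{3} + v_{7} — sig = ⟨2 | 1 1⟩
  {2,5}:  v_{2} + v_{5} = v_{7} + v_{8} — sig = ⟨2 | 1 1⟩
  {3,7,8}:  v_{3} + v_{7} + v_{8} = v_{2} — sig = ⟨3 | 1⟩

Sorted signature multiset PRS(X):
{ ⟨2 | 0⟩ ×3,  ⟨2 | 1⟩ ×5,  ⟨2 | 1 1⟩ ×2,  ⟨3 | 1⟩ }


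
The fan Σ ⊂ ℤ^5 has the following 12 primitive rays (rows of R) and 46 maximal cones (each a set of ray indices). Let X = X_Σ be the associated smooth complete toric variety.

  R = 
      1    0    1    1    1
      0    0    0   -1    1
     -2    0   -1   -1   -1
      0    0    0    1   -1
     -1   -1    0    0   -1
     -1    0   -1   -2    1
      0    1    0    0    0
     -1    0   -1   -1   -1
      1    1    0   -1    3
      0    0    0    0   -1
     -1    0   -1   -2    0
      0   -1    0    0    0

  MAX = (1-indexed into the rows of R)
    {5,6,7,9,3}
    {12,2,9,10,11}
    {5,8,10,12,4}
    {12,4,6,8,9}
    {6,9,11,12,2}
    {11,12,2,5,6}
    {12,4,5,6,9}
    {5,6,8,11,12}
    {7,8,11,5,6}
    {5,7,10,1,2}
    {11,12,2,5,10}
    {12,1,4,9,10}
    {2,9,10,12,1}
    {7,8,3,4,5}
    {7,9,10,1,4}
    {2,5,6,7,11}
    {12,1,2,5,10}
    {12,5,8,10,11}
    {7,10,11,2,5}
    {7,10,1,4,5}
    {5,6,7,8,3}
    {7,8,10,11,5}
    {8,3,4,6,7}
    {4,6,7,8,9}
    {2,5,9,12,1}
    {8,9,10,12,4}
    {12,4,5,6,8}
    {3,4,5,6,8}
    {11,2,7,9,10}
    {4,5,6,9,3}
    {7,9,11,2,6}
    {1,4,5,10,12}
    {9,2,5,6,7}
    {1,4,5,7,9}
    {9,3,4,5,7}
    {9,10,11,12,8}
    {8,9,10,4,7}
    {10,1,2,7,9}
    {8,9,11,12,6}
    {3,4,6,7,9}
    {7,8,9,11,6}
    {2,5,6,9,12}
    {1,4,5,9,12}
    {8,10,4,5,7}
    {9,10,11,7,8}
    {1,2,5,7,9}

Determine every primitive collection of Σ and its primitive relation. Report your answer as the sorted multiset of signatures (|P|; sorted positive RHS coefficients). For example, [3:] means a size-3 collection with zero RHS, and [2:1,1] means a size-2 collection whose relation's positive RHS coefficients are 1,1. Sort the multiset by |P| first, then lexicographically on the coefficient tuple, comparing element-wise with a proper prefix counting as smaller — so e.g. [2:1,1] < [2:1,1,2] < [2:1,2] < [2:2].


Σ has 18 primitive collections:

  P={1,8}:  v_{1} + v_{8} = 0 ; sig = [2:]
  P={2,4}:  v_{2} + v_{4} = 0 ; sig = [2:]
  P={7,12}:  v_{7} + v_{12} = 0 ; sig = [2:]
  P={1,11}:  v_{1} + v_{11} = v_{2} ; sig = [2:1]
  P={2,8}:  v_{2} + v_{8} = v_{11} ; sig = [2:1]
  P={4,11}:  v_{4} + v_{11} = v_{8} ; sig = [2:1]
  P={6,10}:  v_{6} + v_{10} = v_{11} ; sig = [2:1]
  P={1,6}:  v_{1} + v_{6} = v_{5} + v_{9} ; sig = [2:1,1]
  P={2,3}:  v_{2} + v_{3} = v_{5} + v_{6} + v_{7} ; sig = [2:1,1,1]
  P={3,10}:  v_{3} + v_{10} = v_{5} + v_{7} + v_{8} ; sig = [2:1,1,1]
  P={3,12}:  v_{3} + v_{12} = v_{4} + v_{5} + v_{6} ; sig = [2:1,1,1]
  P={3,11}:  v_{3} + v_{11} = v_{5} + v_{6} + v_{7} + v_{8} ; sig = [2:1,1,1,1]
  P={1,3}:  v_{1} + v_{3} = v_{4} + 2·v_{5} + v_{7} + v_{9} ; sig = [2:1,1,1,2]
  P={5,8,9}:  v_{5} + v_{8} + v_{9} = v_{6} ; sig = [3:1]
  P={5,9,10}:  v_{5} + v_{9} + v_{10} = v_{2} ; sig = [3:1]
  P={5,9,11}:  v_{5} + v_{9} + v_{11} = v_{2} + v_{6} ; sig = [3:1,1]
  P={3,8,9}:  v_{3} + v_{8} + v_{9} = v_{4} + 2·v_{6} + v_{7} ; sig = [3:1,1,2]
  P={4,5,6,7}:  v_{4} + v_{5} + v_{6} + v_{7} = v_{3} ; sig = [4:1]

Signatures (|P|; sorted positive RHS coefficients), sorted:
    |P|=2: 13 collections, coeffs (), (), (), (1), (1), (1), (1), (1,1), (1,1,1), (1,1,1), (1,1,1), (1,1,1,1), (1,1,1,2)
    |P|=3: 4 collections, coeffs (1), (1), (1,1), (1,1,2)
    |P|=4: 1 collection, coeffs (1)


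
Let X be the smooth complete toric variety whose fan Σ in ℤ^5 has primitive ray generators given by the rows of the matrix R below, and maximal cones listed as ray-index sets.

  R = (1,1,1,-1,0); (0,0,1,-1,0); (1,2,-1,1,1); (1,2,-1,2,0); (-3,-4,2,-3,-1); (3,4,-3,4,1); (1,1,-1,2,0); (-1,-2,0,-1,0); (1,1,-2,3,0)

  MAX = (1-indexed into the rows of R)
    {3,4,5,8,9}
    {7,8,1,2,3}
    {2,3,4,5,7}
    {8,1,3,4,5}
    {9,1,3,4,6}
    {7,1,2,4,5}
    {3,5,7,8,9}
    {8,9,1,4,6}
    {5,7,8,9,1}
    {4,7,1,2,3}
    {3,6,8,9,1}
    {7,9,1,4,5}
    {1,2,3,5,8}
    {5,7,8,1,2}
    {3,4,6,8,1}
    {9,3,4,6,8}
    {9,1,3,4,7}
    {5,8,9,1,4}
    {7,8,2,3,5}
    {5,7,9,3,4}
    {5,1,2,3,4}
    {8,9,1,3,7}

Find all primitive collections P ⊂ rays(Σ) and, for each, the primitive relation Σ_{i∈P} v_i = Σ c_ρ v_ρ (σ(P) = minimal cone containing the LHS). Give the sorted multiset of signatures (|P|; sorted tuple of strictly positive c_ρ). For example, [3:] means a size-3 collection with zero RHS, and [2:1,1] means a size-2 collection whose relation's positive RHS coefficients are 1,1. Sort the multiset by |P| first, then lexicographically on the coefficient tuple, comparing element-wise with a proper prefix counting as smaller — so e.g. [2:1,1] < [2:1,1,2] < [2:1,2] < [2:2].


The 9 primitive collections of Σ (r=9, n=5):

  {2,9}:  v_{2} + v_{9} = v_{7}  ⇒ sig = [2:1]
  {5,6}:  v_{5} + v_{6} = v_{4} + v_{8}  ⇒ sig = [2:1,1]
  {2,6}:  v_{2} + v_{6} = v_{1} + v_{3} + v_{9}  ⇒ sig = [2:1,1,1]
  {6,7}:  v_{6} + v_{7} = v_{1} + v_{3} + 2·v_{9}  ⇒ sig = [2:1,1,2]
  {2,4,8}:  v_{2} + v_{4} + v_{8} = 0  ⇒ sig = [3:]
  {4,7,8}:  v_{4} + v_{7} + v_{8} = v_{9}  ⇒ sig = [3:1]
  {1,3,5,9}:  v_{1} + v_{3} + v_{5} + v_{9} = 0  ⇒ sig = [4:]
  {1,3,5,7}:  v_{1} + v_{3} + v_{5} + v_{7} = v_{2}  ⇒ sig = [4:1]
  {1,3,4,8,9}:  v_{1} + v_{3} + v_{4} + v_{8} + v_{9} = v_{6}  ⇒ sig = [5:1]

Sorted signature multiset PRS(X):
[[2:1], [2:1,1], [2:1,1,1], [2:1,1,2], [3:], [3:1], [4:], [4:1], [5:1]]


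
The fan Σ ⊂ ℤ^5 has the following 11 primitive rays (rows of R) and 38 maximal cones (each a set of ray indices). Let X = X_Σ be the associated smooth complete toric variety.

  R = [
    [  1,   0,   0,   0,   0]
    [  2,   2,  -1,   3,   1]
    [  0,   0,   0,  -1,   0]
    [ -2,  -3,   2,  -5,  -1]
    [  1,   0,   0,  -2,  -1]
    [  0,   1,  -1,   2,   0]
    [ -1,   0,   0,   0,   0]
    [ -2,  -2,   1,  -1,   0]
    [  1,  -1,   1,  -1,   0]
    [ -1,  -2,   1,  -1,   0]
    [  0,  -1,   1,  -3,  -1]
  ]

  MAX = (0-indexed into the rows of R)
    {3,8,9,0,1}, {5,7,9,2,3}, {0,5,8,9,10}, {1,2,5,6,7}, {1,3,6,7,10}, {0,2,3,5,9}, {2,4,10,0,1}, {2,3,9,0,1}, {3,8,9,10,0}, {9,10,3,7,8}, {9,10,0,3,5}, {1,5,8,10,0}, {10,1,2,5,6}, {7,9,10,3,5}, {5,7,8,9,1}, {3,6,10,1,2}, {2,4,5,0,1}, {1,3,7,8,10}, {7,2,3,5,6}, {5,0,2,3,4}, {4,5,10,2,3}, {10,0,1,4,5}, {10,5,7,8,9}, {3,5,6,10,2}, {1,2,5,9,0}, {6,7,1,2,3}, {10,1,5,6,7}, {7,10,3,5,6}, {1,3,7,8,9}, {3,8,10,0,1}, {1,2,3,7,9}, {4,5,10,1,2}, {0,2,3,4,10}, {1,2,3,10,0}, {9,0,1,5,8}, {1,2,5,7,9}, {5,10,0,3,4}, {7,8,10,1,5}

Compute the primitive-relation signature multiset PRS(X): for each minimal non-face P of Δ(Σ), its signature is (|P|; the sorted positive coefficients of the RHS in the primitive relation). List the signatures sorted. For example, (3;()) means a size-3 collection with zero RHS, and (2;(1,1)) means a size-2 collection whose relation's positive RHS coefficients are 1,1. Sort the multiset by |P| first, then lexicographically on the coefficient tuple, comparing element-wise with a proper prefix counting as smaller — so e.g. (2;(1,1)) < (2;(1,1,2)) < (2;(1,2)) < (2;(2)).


16 minimal non-faces of Δ(Σ) (on 11 rays):

  P={0,6}:  v_{0} + v_{6} = 0  ⇒ sig = (2;())
  P={0,7}:  v_{0} + v_{7} = v_{9}  ⇒ sig = (2;(1))
  P={6,9}:  v_{6} + v_{9} = v_{7}  ⇒ sig = (2;(1))
  P={2,8}:  v_{2} + v_{8} = v_{0} + v_{1} + v_{3}  ⇒ sig = (2;(1,1,1))
  P={4,6}:  v_{4} + v_{6} = v_{2} + v_{5} + v_{10}  ⇒ sig = (2;(1,1,1))
  P={4,7}:  v_{4} + v_{7} = v_{0} + v_{3} + v_{5}  ⇒ sig = (2;(1,1,1))
  P={6,8}:  v_{6} + v_{8} = v_{1} + v_{7} + v_{10}  ⇒ sig = (2;(1,1,1))
  P={4,9}:  v_{4} + v_{9} = 2·v_{0} + v_{3} + v_{5}  ⇒ sig = (2;(1,1,2))
  P={4,8}:  v_{4} + v_{8} = 2·v_{0} + v_{10}  ⇒ sig = (2;(1,2))
  P={1,3,5}:  v_{1} + v_{3} + v_{5} = 0  ⇒ sig = (3;())
  P={1,9,10}:  v_{1} + v_{9} + v_{10} = v_{8}  ⇒ sig = (3;(1))
  P={2,7,10}:  v_{2} + v_{7} + v_{10} = v_{3}  ⇒ sig = (3;(1))
  P={2,9,10}:  v_{2} + v_{9} + v_{10} = v_{0} + v_{3}  ⇒ sig = (3;(1,1))
  P={3,5,8}:  v_{3} + v_{5} + v_{8} = v_{9} + v_{10}  ⇒ sig = (3;(1,1))
  P={1,3,4}:  v_{1} + v_{3} + v_{4} = v_{0} + v_{2} + v_{10}  ⇒ sig = (3;(1,1,1))
  P={0,2,5,10}:  v_{0} + v_{2} + v_{5} + v_{10} = v_{4}  ⇒ sig = (4;(1))

Signatures (|P|; sorted positive RHS coefficients), sorted:
    (2;())
    (2;(1))
    (2;(1))
    (2;(1,1,1))
    (2;(1,1,1))
    (2;(1,1,1))
    (2;(1,1,1))
    (2;(1,1,2))
    (2;(1,2))
    (3;())
    (3;(1))
    (3;(1))
    (3;(1,1))
    (3;(1,1))
    (3;(1,1,1))
    (4;(1))


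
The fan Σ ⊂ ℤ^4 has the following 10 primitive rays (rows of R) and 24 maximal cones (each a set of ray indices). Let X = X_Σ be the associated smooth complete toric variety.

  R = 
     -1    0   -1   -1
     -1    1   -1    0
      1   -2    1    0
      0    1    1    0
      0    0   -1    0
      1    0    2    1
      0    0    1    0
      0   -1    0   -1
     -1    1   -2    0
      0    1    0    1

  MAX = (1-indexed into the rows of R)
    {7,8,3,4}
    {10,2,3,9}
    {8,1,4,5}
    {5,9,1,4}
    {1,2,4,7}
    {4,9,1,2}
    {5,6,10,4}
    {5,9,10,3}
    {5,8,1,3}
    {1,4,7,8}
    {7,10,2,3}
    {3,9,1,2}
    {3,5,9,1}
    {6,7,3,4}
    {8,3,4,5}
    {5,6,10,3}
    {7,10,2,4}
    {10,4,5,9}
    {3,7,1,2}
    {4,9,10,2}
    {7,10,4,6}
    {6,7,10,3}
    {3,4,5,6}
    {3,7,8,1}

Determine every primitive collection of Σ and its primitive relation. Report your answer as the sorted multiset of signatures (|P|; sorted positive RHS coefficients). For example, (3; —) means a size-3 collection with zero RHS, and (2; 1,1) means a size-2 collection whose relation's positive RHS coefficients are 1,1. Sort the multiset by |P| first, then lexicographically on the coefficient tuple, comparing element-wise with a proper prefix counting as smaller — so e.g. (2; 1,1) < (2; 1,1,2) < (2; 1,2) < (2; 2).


The 15 primitive collections of Σ (r=10, n=4):

  • {5,7}:  v_{5} + v_{7} = 0  ⇒ sig = (2; —)
  • {8,10}:  v_{8} + v_{10} = 0  ⇒ sig = (2; —)
  • {1,6}:  v_{1} + v_{6} = v_{7}  ⇒ sig = (2; 1)
  • {1,10}:  v_{1} + v_{10} = v_{2}  ⇒ sig = (2; 1)
  • {2,5}:  v_{2} + v_{5} = v_{9}  ⇒ sig = (2; 1)
  • {2,8}:  v_{2} + v_{8} = v_{1}  ⇒ sig = (2; 1)
  • {6,9}:  v_{6} + v_{9} = v_{10}  ⇒ sig = (2; 1)
  • {7,9}:  v_{7} + v_{9} = v_{2}  ⇒ sig = (2; 1)
  • {2,6}:  v_{2} + v_{6} = v_{7} + v_{10}  ⇒ sig = (2; 1,1)
  • {6,8}:  v_{6} + v_{8} = v_{3} + v_{4}  ⇒ sig = (2; 1,1)
  • {8,9}:  v_{8} + v_{9} = v_{1} + v_{5}  ⇒ sig = (2; 1,1)
  • {3,4,9}:  v_{3} + v_{4} + v_{9} = 0  ⇒ sig = (3; —)
  • {2,3,4}:  v_{2} + v_{3} + v_{4} = v_{7}  ⇒ sig = (3; 1)
  • {3,4,10}:  v_{3} + v_{4} + v_{10} = v_{6}  ⇒ sig = (3; 1)
  • {1,3,4}:  v_{1} + v_{3} + v_{4} = v_{7} + v_{8}  ⇒ sig = (3; 1,1)

Sorted signature multiset PRS(X):
    (2; —)
    (2; —)
    (2; 1)
    (2; 1)
    (2; 1)
    (2; 1)
    (2; 1)
    (2; 1)
    (2; 1,1)
    (2; 1,1)
    (2; 1,1)
    (3; —)
    (3; 1)
    (3; 1)
    (3; 1,1)


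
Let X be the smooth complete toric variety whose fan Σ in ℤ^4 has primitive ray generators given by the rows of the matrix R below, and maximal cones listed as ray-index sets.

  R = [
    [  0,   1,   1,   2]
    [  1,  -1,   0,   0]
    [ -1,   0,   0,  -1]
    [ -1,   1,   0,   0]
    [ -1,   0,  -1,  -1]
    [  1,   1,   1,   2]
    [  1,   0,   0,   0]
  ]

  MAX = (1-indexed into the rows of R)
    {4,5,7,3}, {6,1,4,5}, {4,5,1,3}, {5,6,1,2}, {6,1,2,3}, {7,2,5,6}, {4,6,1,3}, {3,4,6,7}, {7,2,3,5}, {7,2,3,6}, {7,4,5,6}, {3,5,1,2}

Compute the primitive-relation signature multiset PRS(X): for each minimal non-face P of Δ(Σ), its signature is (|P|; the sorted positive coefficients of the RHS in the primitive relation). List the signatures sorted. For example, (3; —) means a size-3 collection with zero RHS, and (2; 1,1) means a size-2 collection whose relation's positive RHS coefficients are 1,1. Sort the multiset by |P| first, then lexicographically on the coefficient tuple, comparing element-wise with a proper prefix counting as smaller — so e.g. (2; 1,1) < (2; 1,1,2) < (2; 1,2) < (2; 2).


3 minimal non-faces of Δ(Σ) (on 7 rays):

  P = {2,4}:  v_{2} + v_{4} = 0 — sig = (2; —)
  P = {1,7}:  v_{1} + v_{7} = v_{6} — sig = (2; 1)
  P = {3,5,6}:  v_{3} + v_{5} + v_{6} = v_{4} — sig = (3; 1)

Hence PRS(X_Σ) =
    |P|=2: 2 collections, coeffs (), (1)
    |P|=3: 1 collection, coeffs (1)


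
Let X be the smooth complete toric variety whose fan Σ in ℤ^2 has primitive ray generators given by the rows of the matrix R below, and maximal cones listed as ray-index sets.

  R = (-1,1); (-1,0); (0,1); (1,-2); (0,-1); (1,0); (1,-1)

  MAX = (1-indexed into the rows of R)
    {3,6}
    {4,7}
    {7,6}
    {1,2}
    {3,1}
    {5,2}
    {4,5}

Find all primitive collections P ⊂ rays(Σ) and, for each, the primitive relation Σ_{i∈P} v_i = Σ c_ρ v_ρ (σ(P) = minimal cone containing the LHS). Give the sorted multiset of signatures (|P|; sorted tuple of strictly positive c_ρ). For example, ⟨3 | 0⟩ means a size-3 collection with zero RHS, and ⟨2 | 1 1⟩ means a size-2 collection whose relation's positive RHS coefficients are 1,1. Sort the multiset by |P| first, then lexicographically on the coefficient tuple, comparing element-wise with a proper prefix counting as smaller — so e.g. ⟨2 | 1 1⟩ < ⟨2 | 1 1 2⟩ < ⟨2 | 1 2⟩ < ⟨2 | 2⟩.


The 14 primitive collections of Σ (r=7, n=2):

  {1,7}:  v_{1} + v_{7} = 0  →  sig = ⟨2 | 0⟩
  {2,6}:  v_{2} + v_{6} = 0  →  sig = ⟨2 | 0⟩
  {3,5}:  v_{3} + v_{5} = 0  →  sig = ⟨2 | 0⟩
  {1,4}:  v_{1} + v_{4} = v_{5}  →  sig = ⟨2 | 1⟩
  {1,5}:  v_{1} + v_{5} = v_{2}  →  sig = ⟨2 | 1⟩
  {1,6}:  v_{1} + v_{6} = v_{3}  →  sig = ⟨2 | 1⟩
  {2,3}:  v_{2} + v_{3} = v_{1}  →  sig = ⟨2 | 1⟩
  {2,7}:  v_{2} + v_{7} = v_{5}  →  sig = ⟨2 | 1⟩
  {3,4}:  v_{3} + v_{4} = v_{7}  →  sig = ⟨2 | 1⟩
  {3,7}:  v_{3} + v_{7} = v_{6}  →  sig = ⟨2 | 1⟩
  {5,6}:  v_{5} + v_{6} = v_{7}  →  sig = ⟨2 | 1⟩
  {5,7}:  v_{5} + v_{7} = v_{4}  →  sig = ⟨2 | 1⟩
  {2,4}:  v_{2} + v_{4} = 2·v_{5}  →  sig = ⟨2 | 2⟩
  {4,6}:  v_{4} + v_{6} = 2·v_{7}  →  sig = ⟨2 | 2⟩

Hence PRS(X_Σ) =
[⟨2 | 0⟩, ⟨2 | 0⟩, ⟨2 | 0⟩, ⟨2 | 1⟩, ⟨2 | 1⟩, ⟨2 | 1⟩, ⟨2 | 1⟩, ⟨2 | 1⟩, ⟨2 | 1⟩, ⟨2 | 1⟩, ⟨2 | 1⟩, ⟨2 | 1⟩, ⟨2 | 2⟩, ⟨2 | 2⟩]


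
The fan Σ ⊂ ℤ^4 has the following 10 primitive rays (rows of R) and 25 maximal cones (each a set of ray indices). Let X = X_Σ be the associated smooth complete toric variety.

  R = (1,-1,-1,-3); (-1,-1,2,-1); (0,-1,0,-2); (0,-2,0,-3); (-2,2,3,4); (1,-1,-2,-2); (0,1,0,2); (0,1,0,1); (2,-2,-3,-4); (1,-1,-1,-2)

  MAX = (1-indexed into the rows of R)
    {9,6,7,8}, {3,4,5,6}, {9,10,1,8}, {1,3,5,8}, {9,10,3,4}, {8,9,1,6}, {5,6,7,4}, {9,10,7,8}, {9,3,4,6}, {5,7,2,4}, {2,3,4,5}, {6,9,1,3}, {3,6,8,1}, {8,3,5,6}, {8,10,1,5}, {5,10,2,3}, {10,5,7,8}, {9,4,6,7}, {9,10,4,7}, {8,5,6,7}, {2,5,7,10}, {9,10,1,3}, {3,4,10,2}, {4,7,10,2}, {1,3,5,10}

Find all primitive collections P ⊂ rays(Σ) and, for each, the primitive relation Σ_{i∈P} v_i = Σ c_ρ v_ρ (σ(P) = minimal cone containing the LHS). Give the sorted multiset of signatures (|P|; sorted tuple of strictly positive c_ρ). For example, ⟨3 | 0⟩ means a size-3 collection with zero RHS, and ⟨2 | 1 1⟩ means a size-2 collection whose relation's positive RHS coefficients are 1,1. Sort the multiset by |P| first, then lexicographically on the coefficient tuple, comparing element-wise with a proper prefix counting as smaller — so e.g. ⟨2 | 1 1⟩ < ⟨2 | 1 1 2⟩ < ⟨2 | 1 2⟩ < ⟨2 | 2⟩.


Δ(Σ) — 10 vertices, 14 min non-faces:

  P = {3,7}:  v_{3} + v_{7} = 0 ; sig = ⟨2 | 0⟩
  P = {5,9}:  v_{5} + v_{9} = 0 ; sig = ⟨2 | 0⟩
  P = {2,6}:  v_{2} + v_{6} = v_{4} ; sig = ⟨2 | 1⟩
  P = {4,8}:  v_{4} + v_{8} = v_{3} ; sig = ⟨2 | 1⟩
  P = {6,10}:  v_{6} + v_{10} = v_{9} ; sig = ⟨2 | 1⟩
  P = {1,7}:  v_{1} + v_{7} = v_{8} + v_{10} ; sig = ⟨2 | 1 1⟩
  P = {2,9}:  v_{2} + v_{9} = v_{4} + v_{10} ; sig = ⟨2 | 1 1⟩
  P = {2,8}:  v_{2} + v_{8} = v_{3} + v_{5} + v_{10} ; sig = ⟨2 | 1 1 1⟩
  P = {1,4}:  v_{1} + v_{4} = 2·v_{3} + v_{10} ; sig = ⟨2 | 1 2⟩
  P = {1,2}:  v_{1} + v_{2} = 2·v_{3} + v_{5} + 2·v_{10} ; sig = ⟨2 | 1 2 2⟩
  P = {3,8,10}:  v_{3} + v_{8} + v_{10} = v_{1} ; sig = ⟨3 | 1⟩
  P = {4,5,10}:  v_{4} + v_{5} + v_{10} = v_{2} ; sig = ⟨3 | 1⟩
  P = {1,5,6}:  v_{1} + v_{5} + v_{6} = v_{3} + v_{8} ; sig = ⟨3 | 1 1⟩
  P = {3,8,9}:  v_{3} + v_{8} + v_{9} = v_{1} + v_{6} ; sig = ⟨3 | 1 1⟩

Signatures (|P|; sorted positive RHS coefficients), sorted:
{ ⟨2 | 0⟩ ×2,  ⟨2 | 1⟩ ×3,  ⟨2 | 1 1⟩ ×2,  ⟨2 | 1 1 1⟩,  ⟨2 | 1 2⟩,  ⟨2 | 1 2 2⟩,  ⟨3 | 1⟩ ×2,  ⟨3 | 1 1⟩ ×2 }


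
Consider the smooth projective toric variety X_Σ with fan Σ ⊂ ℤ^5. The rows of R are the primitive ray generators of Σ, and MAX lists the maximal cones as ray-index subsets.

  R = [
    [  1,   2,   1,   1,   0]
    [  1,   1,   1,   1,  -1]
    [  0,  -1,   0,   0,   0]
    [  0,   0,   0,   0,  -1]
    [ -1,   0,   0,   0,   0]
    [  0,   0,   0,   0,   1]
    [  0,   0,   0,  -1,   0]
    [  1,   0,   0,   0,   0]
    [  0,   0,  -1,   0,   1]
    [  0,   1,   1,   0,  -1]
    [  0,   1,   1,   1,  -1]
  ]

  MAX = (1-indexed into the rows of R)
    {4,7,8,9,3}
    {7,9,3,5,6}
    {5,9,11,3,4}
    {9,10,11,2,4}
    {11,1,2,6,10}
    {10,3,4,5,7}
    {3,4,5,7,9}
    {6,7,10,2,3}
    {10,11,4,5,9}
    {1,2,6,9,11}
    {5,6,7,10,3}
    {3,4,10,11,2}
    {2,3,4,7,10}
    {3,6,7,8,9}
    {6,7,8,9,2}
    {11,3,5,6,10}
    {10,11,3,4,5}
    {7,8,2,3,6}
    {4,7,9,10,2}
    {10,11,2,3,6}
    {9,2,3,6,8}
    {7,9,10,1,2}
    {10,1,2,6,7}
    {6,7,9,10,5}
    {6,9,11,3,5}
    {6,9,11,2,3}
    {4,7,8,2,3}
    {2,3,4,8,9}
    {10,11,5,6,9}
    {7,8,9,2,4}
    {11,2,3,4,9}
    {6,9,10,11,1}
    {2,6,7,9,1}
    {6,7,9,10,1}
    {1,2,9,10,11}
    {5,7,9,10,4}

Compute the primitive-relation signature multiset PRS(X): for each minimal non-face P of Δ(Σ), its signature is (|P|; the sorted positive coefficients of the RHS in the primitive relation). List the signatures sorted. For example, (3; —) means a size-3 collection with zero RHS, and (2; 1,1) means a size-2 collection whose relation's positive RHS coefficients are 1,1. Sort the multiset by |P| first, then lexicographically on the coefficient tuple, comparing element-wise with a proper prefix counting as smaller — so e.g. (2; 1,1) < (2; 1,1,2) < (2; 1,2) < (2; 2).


Δ(Σ) — 11 vertices, 13 min non-faces:

  {4,6}:  v_{4} + v_{6} = 0 — sig = (2; —)
  {5,8}:  v_{5} + v_{8} = 0 — sig = (2; —)
  {2,5}:  v_{2} + v_{5} = v_{11} — sig = (2; 1)
  {7,11}:  v_{7} + v_{11} = v_{10} — sig = (2; 1)
  {8,11}:  v_{8} + v_{11} = v_{2} — sig = (2; 1)
  {1,3}:  v_{1} + v_{3} = v_{2} + v_{6} — sig = (2; 1,1)
  {8,10}:  v_{8} + v_{10} = v_{2} + v_{7} — sig = (2; 1,1)
  {1,4}:  v_{1} + v_{4} = v_{2} + v_{9} + v_{10} — sig = (2; 1,1,1)
  {1,5}:  v_{1} + v_{5} = v_{6} + v_{9} + v_{10} + v_{11} — sig = (2; 1,1,1,1)
  {1,8}:  v_{1} + v_{8} = 2·v_{2} + v_{6} + v_{7} + v_{9} — sig = (2; 1,1,1,2)
  {3,9,10}:  v_{3} + v_{9} + v_{10} = 0 — sig = (3; —)
  {2,3,7,9}:  v_{2} + v_{3} + v_{7} + v_{9} = v_{8} — sig = (4; 1)
  {2,6,9,10}:  v_{2} + v_{6} + v_{9} + v_{10} = v_{1} — sig = (4; 1)

Signatures (|P|; sorted positive RHS coefficients), sorted:
    (2; —)
    (2; —)
    (2; 1)
    (2; 1)
    (2; 1)
    (2; 1,1)
    (2; 1,1)
    (2; 1,1,1)
    (2; 1,1,1,1)
    (2; 1,1,1,2)
    (3; —)
    (4; 1)
    (4; 1)


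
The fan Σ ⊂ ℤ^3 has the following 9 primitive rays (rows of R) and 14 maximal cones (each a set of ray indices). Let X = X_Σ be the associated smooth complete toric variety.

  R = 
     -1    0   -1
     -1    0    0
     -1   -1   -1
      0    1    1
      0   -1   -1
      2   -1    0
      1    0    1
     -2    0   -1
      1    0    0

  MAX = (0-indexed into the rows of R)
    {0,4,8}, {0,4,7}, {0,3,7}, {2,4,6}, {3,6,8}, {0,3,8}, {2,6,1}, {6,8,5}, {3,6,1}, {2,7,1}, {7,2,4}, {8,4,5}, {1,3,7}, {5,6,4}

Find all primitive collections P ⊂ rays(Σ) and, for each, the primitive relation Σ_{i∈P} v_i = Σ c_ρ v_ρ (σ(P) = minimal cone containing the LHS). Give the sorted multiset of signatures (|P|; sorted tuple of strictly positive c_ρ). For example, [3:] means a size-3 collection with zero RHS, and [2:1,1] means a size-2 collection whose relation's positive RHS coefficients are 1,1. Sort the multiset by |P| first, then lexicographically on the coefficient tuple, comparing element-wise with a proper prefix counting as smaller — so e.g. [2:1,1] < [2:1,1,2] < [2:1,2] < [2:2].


16 collections generate NE(X_Σ); each relation:

  • {0,6}:  v_{0} + v_{6} = 0  ⇒ sig = [2:]
  • {1,8}:  v_{1} + v_{8} = 0  ⇒ sig = [2:]
  • {3,4}:  v_{3} + v_{4} = 0  ⇒ sig = [2:]
  • {0,1}:  v_{0} + v_{1} = v_{7}  ⇒ sig = [2:1]
  • {1,4}:  v_{1} + v_{4} = v_{2}  ⇒ sig = [2:1]
  • {2,3}:  v_{2} + v_{3} = v_{1}  ⇒ sig = [2:1]
  • {2,8}:  v_{2} + v_{8} = v_{4}  ⇒ sig = [2:1]
  • {5,7}:  v_{5} + v_{7} = v_{4}  ⇒ sig = [2:1]
  • {6,7}:  v_{6} + v_{7} = v_{1}  ⇒ sig = [2:1]
  • {7,8}:  v_{7} + v_{8} = v_{0}  ⇒ sig = [2:1]
  • {0,2}:  v_{0} + v_{2} = v_{4} + v_{7}  ⇒ sig = [2:1,1]
  • {0,5}:  v_{0} + v_{5} = v_{4} + v_{8}  ⇒ sig = [2:1,1]
  • {1,5}:  v_{1} + v_{5} = v_{4} + v_{6}  ⇒ sig = [2:1,1]
  • {3,5}:  v_{3} + v_{5} = v_{6} + v_{8}  ⇒ sig = [2:1,1]
  • {2,5}:  v_{2} + v_{5} = 2·v_{4} + v_{6}  ⇒ sig = [2:1,2]
  • {4,6,8}:  v_{4} + v_{6} + v_{8} = v_{5}  ⇒ sig = [3:1]

Signatures (|P|; sorted positive RHS coefficients), sorted:
    [2:]
    [2:]
    [2:]
    [2:1]
    [2:1]
    [2:1]
    [2:1]
    [2:1]
    [2:1]
    [2:1]
    [2:1,1]
    [2:1,1]
    [2:1,1]
    [2:1,1]
    [2:1,2]
    [3:1]


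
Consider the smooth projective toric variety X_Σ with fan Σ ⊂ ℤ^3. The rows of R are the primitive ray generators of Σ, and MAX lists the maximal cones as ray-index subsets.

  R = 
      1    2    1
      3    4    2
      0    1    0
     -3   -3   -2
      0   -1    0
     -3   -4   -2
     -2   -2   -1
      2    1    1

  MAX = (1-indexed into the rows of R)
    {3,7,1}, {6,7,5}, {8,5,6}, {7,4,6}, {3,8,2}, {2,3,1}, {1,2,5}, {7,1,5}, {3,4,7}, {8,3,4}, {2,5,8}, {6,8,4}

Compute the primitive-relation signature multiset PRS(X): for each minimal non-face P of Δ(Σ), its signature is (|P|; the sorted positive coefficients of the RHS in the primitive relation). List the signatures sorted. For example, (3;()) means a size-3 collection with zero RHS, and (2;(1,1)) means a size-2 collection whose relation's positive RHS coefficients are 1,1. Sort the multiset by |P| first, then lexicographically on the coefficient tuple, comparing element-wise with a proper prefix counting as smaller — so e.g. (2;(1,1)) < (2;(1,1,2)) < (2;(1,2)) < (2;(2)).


Minimal non-faces — 10 found among 8 rays, 12 max cones:

  P={2,6}:  v_{2} + v_{6} = 0  ⟹  sig = (2;())
  P={3,5}:  v_{3} + v_{5} = 0  ⟹  sig = (2;())
  P={1,6}:  v_{1} + v_{6} = v_{7}  ⟹  sig = (2;(1))
  P={2,4}:  v_{2} + v_{4} = v_{3}  ⟹  sig = (2;(1))
  P={2,7}:  v_{2} + v_{7} = v_{1}  ⟹  sig = (2;(1))
  P={3,6}:  v_{3} + v_{6} = v_{4}  ⟹  sig = (2;(1))
  P={4,5}:  v_{4} + v_{5} = v_{6}  ⟹  sig = (2;(1))
  P={7,8}:  v_{7} + v_{8} = v_{5}  ⟹  sig = (2;(1))
  P={1,4}:  v_{1} + v_{4} = v_{3} + v_{7}  ⟹  sig = (2;(1,1))
  P={1,8}:  v_{1} + v_{8} = v_{2} + v_{5}  ⟹  sig = (2;(1,1))

so the primitive-relation signature multiset is
    (2;())
    (2;())
    (2;(1))
    (2;(1))
    (2;(1))
    (2;(1))
    (2;(1))
    (2;(1))
    (2;(1,1))
    (2;(1,1))


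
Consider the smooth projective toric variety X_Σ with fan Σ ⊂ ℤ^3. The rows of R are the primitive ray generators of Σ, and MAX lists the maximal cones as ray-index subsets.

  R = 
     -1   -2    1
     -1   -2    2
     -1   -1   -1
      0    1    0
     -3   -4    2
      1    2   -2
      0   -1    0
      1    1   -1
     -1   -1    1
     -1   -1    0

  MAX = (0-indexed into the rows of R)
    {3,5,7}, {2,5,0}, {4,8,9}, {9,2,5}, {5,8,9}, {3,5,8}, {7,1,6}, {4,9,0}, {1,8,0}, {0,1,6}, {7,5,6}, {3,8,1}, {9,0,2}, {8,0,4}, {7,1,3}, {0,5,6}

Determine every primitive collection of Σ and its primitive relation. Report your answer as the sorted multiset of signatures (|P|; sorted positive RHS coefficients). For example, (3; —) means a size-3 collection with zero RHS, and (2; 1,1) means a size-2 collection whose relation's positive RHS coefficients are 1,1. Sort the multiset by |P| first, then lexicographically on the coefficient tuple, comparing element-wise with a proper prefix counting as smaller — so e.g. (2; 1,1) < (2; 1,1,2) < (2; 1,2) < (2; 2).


24 minimal non-faces of Δ(Σ) (on 10 rays):

  {1,5}:  v_{1} + v_{5} = 0 ; sig = (2; —)
  {3,6}:  v_{3} + v_{6} = 0 ; sig = (2; —)
  {7,8}:  v_{7} + v_{8} = 0 ; sig = (2; —)
  {0,3}:  v_{0} + v_{3} = v_{8} ; sig = (2; 1)
  {0,7}:  v_{0} + v_{7} = v_{6} ; sig = (2; 1)
  {6,8}:  v_{6} + v_{8} = v_{0} ; sig = (2; 1)
  {1,2}:  v_{1} + v_{2} = v_{0} + v_{9} ; sig = (2; 1,1)
  {1,9}:  v_{1} + v_{9} = v_{0} + v_{8} ; sig = (2; 1,1)
  {4,7}:  v_{4} + v_{7} = v_{0} + v_{9} ; sig = (2; 1,1)
  {7,9}:  v_{7} + v_{9} = v_{0} + v_{5} ; sig = (2; 1,1)
  {2,3}:  v_{2} + v_{3} = v_{5} + v_{8} + v_{9} ; sig = (2; 1,1,1)
  {3,4}:  v_{3} + v_{4} = 2·v_{8} + v_{9} ; sig = (2; 1,2)
  {3,9}:  v_{3} + v_{9} = v_{5} + 2·v_{8} ; sig = (2; 1,2)
  {4,6}:  v_{4} + v_{6} = 2·v_{0} + v_{9} ; sig = (2; 1,2)
  {6,9}:  v_{6} + v_{9} = 2·v_{0} + v_{5} ; sig = (2; 1,2)
  {2,4}:  v_{2} + v_{4} = v_{0} + 3·v_{9} ; sig = (2; 1,3)
  {2,8}:  v_{2} + v_{8} = 2·v_{9} ; sig = (2; 2)
  {4,5}:  v_{4} + v_{5} = 2·v_{9} ; sig = (2; 2)
  {1,4}:  v_{1} + v_{4} = 2·v_{0} + 2·v_{8} ; sig = (2; 2,2)
  {2,7}:  v_{2} + v_{7} = 2·v_{0} + 2·v_{5} ; sig = (2; 2,2)
  {2,6}:  v_{2} + v_{6} = 3·v_{0} + 2·v_{5} ; sig = (2; 2,3)
  {0,5,8}:  v_{0} + v_{5} + v_{8} = v_{9} ; sig = (3; 1)
  {0,5,9}:  v_{0} + v_{5} + v_{9} = v_{2} ; sig = (3; 1)
  {0,8,9}:  v_{0} + v_{8} + v_{9} = v_{4} ; sig = (3; 1)

so the primitive-relation signature multiset is
    (2; —)
    (2; —)
    (2; —)
    (2; 1)
    (2; 1)
    (2; 1)
    (2; 1,1)
    (2; 1,1)
    (2; 1,1)
    (2; 1,1)
    (2; 1,1,1)
    (2; 1,2)
    (2; 1,2)
    (2; 1,2)
    (2; 1,2)
    (2; 1,3)
    (2; 2)
    (2; 2)
    (2; 2,2)
    (2; 2,2)
    (2; 2,3)
    (3; 1)
    (3; 1)
    (3; 1)


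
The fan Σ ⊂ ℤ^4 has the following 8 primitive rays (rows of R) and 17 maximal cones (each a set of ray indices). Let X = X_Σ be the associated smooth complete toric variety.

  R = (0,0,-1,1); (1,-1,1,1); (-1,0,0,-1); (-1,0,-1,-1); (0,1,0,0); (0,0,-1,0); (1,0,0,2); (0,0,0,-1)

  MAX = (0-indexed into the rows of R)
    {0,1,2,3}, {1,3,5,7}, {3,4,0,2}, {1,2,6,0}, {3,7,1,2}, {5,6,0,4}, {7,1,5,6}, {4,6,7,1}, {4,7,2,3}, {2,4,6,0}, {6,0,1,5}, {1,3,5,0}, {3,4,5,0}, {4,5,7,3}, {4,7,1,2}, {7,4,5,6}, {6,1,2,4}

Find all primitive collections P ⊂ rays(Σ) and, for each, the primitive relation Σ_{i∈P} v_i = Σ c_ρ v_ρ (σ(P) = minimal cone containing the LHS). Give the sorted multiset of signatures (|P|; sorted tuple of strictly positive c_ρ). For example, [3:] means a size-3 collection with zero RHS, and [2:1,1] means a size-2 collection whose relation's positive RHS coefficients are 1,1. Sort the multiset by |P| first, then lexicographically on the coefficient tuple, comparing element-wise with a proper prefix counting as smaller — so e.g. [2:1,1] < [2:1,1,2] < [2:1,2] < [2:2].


Primitive collections (7):

  {0,7}:  v_{0} + v_{7} = v_{5}  ⟹  sig = [2:1]
  {2,5}:  v_{2} + v_{5} = v_{3}  ⟹  sig = [2:1]
  {3,6}:  v_{3} + v_{6} = v_{0}  ⟹  sig = [2:1]
  {1,3,4}:  v_{1} + v_{3} + v_{4} = 0  ⟹  sig = [3:]
  {2,6,7}:  v_{2} + v_{6} + v_{7} = 0  ⟹  sig = [3:]
  {0,1,4}:  v_{0} + v_{1} + v_{4} = v_{6}  ⟹  sig = [3:1]
  {1,4,5}:  v_{1} + v_{4} + v_{5} = v_{6} + v_{7}  ⟹  sig = [3:1,1]

so the primitive-relation signature multiset is
    [2:1]
    [2:1]
    [2:1]
    [3:]
    [3:]
    [3:1]
    [3:1,1]
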